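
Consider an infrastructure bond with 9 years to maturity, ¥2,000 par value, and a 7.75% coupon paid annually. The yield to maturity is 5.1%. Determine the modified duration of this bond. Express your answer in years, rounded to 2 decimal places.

6.66 years

Periodic yield y = 0.051. First find Macaulay duration:
  t   CF        PV=CF/(1+0.051)^t    t·PV
  1       155.00       147.4786       147.4786
  2       155.00       140.3222       280.6443
  3       155.00       133.5130       400.5390
  4       155.00       127.0343       508.1370
  5       155.00       120.8699       604.3494
  6       155.00       115.0047       690.0279
  7       155.00       109.4240       765.9682
  8       155.00       104.1142       832.9136
  9     2,155.00     1,377.2819    12,395.5368
  Σ                  2,375.0426    16,625.5949
P = 2,375.0426; Macaulay duration = 16,625.5949 / 2,375.0426 = 7.00012 years.
Modified duration = D_Mac / (1 + y) = 7.00012 / 1.051 = 6.66044 years.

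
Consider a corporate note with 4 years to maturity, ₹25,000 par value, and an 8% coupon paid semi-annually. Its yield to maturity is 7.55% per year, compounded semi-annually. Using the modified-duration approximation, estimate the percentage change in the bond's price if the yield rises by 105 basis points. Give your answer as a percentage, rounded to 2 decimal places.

-3.55%

Periodic yield y = 0.03775. Modified duration first:
  t   CF        PV=CF/(1+0.03775)^t    t·PV
  1     1,000.00       963.6232       963.6232
  2     1,000.00       928.5697     1,857.1394
  3     1,000.00       894.7913     2,684.3740
  4     1,000.00       862.2417     3,448.9669
  5     1,000.00       830.8761     4,154.3807
  6     1,000.00       800.6515     4,803.9093
  7     1,000.00       771.5264     5,400.6850
  8    26,000.00    19,329.9803   154,639.8425
  Σ                 25,382.2604   177,952.9210
P = 25,382.2604; D_Mac = 7.01092 half-year periods = 3.50546 yrs; D_mod = 3.50546/(1+0.03775) = 3.37794 yrs.
ΔP/P ≈ -D_mod · Δy = -3.37794 × (+0.0105) = -0.035468 = -3.5468%.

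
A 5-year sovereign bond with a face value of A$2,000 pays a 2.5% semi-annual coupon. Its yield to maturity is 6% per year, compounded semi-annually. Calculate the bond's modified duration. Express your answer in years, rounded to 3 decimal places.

Periodic yield y = 0.03. First find Macaulay duration:
  t   CF        PV=CF/(1+0.03)^t    t·PV
  1        25.00        24.2718        24.2718
  2        25.00        23.5649        47.1298
  3        25.00        22.8785        68.6356
  4        25.00        22.2122        88.8487
  5        25.00        21.5652       107.8261
  6        25.00        20.9371       125.6226
  7        25.00        20.3273       142.2910
  8        25.00        19.7352       157.8818
  9        25.00        19.1604       172.4438
  10    2,025.00     1,506.7902    15,067.9018
  Σ                  1,701.4429    16,002.8531
P = 1,701.4429; Macaulay duration = 16,002.8531 / 1,701.4429 = 9.40546 half-year periods = 4.70273 years.
Modified duration = D_Mac / (1 + y) = 4.70273 / 1.03 = 4.56576 years.

4.566 years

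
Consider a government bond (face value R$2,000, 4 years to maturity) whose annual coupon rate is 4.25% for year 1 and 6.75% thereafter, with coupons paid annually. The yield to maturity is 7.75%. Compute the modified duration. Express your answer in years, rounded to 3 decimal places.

Periodic yield y = 0.0775. First find Macaulay duration:
  t   CF        PV=CF/(1+0.0775)^t    t·PV
  1        85.00        78.8863        78.8863
  2       135.00       116.2784       232.5569
  3       135.00       107.9150       323.7451
  4     2,135.00     1,583.9037     6,335.6147
  Σ                  1,886.9834     6,970.8030
P = 1,886.9834; Macaulay duration = 6,970.8030 / 1,886.9834 = 3.69415 years.
Modified duration = D_Mac / (1 + y) = 3.69415 / 1.0775 = 3.42845 years.

3.428 years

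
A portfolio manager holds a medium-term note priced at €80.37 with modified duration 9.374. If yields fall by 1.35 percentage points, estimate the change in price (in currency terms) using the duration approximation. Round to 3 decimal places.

Duration approximation: ΔP/P ≈ -D_mod · Δy = -9.374 × (-0.0135) = +0.126549.
ΔP ≈ 80.37 × (+0.126549) = +10.17074313.

+€10.171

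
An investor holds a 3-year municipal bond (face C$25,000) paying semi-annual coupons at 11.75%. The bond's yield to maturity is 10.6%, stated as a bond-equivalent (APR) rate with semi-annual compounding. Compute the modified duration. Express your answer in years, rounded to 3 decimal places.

Periodic yield y = 0.053. First find Macaulay duration:
  t   CF        PV=CF/(1+0.053)^t    t·PV
  1     1,468.75     1,394.8243     1,394.8243
  2     1,468.75     1,324.6195     2,649.2390
  3     1,468.75     1,257.9482     3,773.8447
  4     1,468.75     1,194.6327     4,778.5308
  5     1,468.75     1,134.5040     5,672.5199
  6    26,468.75    19,416.1539   116,496.9232
  Σ                 25,722.6825   134,765.8818
P = 25,722.6825; Macaulay duration = 134,765.8818 / 25,722.6825 = 5.23918 half-year periods = 2.61959 years.
Modified duration = D_Mac / (1 + y) = 2.61959 / 1.053 = 2.48774 years.

2.488 years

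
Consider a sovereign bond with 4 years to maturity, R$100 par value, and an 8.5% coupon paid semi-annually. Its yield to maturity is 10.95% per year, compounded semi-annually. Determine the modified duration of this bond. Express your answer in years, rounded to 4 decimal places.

Periodic yield y = 0.05475. First find Macaulay duration:
  t   CF        PV=CF/(1+0.05475)^t    t·PV
  1         4.25         4.0294         4.0294
  2         4.25         3.8202         7.6405
  3         4.25         3.6219        10.8658
  4         4.25         3.4339        13.7357
  5         4.25         3.2557        16.2784
  6         4.25         3.0867        18.5201
  7         4.25         2.9265        20.4852
  8       104.25        68.0581       544.4648
  Σ                     92.2324       636.0198
P = 92.2324; Macaulay duration = 636.0198 / 92.2324 = 6.89584 half-year periods = 3.44792 years.
Modified duration = D_Mac / (1 + y) = 3.44792 / 1.05475 = 3.26895 years.

3.2689 years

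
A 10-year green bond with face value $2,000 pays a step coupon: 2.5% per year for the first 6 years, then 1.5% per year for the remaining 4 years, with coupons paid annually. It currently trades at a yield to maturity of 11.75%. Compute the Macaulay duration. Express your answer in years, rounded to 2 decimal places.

8.37 years

Periodic yield y = 0.1175. Discount each cash flow and weight by its year:
  t   CF        PV=CF/(1+0.1175)^t    t·PV
  1        50.00        44.7427        44.7427
  2        50.00        40.0382        80.0765
  3        50.00        35.8284       107.4852
  4        50.00        32.0612       128.2448
  5        50.00        28.6901       143.4506
  6        50.00        25.6735       154.0409
  7        30.00        13.7844        96.4909
  8        30.00        12.3351        98.6804
  9        30.00        11.0381        99.3427
  10    2,030.00       668.3758     6,683.7580
  Σ                    912.5675     7,636.3128
Price P = Σ PV = 912.5675.
Macaulay duration = Σ(t·PV) / P = 7,636.3128 / 912.5675 = 8.36794 years.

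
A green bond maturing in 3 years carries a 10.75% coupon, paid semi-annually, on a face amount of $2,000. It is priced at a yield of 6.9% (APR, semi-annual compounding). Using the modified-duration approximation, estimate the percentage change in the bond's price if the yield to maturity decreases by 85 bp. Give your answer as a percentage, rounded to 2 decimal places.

Periodic yield y = 0.0345. Modified duration first:
  t   CF        PV=CF/(1+0.0345)^t    t·PV
  1       107.50       103.9149       103.9149
  2       107.50       100.4494       200.8989
  3       107.50        97.0995       291.2985
  4       107.50        93.8613       375.4451
  5       107.50        90.7311       453.6553
  6     2,107.50     1,719.4304    10,316.5827
  Σ                  2,205.4867    11,741.7954
P = 2,205.4867; D_Mac = 5.32390 half-year periods = 2.66195 yrs; D_mod = 2.66195/(1+0.0345) = 2.57318 yrs.
ΔP/P ≈ -D_mod · Δy = -2.57318 × (-0.0085) = +0.021872 = +2.1872%.

+2.19%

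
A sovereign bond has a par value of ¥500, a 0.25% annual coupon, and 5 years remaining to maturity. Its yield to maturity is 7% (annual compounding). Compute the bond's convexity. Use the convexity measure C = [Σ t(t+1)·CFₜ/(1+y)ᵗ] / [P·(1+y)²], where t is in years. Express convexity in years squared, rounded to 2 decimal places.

25.99

With y = 0.07:
  t   CF        PV=CF/(1+0.07)^t    t·PV        t(t+1)·PV
  1         1.25         1.1682         1.1682           2.3364
  2         1.25         1.0918         2.1836           6.5508
  3         1.25         1.0204         3.0611          12.2445
  4         1.25         0.9536         3.8145          19.0724
  5       501.25       357.3843     1,786.9216      10,721.5297
  Σ                    361.6183     1,797.1490      10,761.7338
P = 361.6183.
Convexity = Σ t(t+1)·PV / [P·(1+y)²] = 10,761.7338 / (361.6183 × 1.144900) = 25.99347.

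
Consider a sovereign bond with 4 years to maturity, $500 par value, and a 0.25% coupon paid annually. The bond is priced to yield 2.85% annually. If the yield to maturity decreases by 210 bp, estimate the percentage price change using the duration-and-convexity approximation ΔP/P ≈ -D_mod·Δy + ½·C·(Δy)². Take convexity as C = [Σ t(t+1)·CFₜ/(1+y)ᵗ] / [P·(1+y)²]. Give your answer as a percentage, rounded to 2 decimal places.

With y = 0.0285:
  t   CF        PV=CF/(1+0.0285)^t    t·PV        t(t+1)·PV
  1         1.25         1.2154         1.2154           2.4307
  2         1.25         1.1817         2.3634           7.0901
  3         1.25         1.1489         3.4468          13.7873
  4       501.25       447.9579     1,791.8316       8,959.1580
  Σ                    451.5039     1,798.8572       8,982.4661
P = 451.5039; D_Mac = 3.98415 yrs; D_mod = 3.87374 yrs; C = 18.80726.
Duration effect: -3.87374 × (-0.021) = +0.081349
Convexity effect: 0.5 × 18.80726 × (-0.021)² = +0.0041470
ΔP/P ≈ +0.081349 + 0.0041470 = +0.085496 = +8.5496%.

+8.55%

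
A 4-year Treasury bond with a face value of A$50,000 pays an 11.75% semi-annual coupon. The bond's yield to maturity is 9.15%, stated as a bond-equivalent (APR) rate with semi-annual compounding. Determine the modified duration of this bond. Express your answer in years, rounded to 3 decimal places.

3.190 years

Periodic yield y = 0.04575. First find Macaulay duration:
  t   CF        PV=CF/(1+0.04575)^t    t·PV
  1     2,937.50     2,808.9888     2,808.9888
  2     2,937.50     2,686.0997     5,372.1994
  3     2,937.50     2,568.5869     7,705.7606
  4     2,937.50     2,456.2150     9,824.8601
  5     2,937.50     2,348.7593    11,743.7964
  6     2,937.50     2,246.0046    13,476.0274
  7     2,937.50     2,147.7452    15,034.2166
  8    52,937.50    37,011.8200   296,094.5602
  Σ                 54,274.2194   362,060.4094
P = 54,274.2194; Macaulay duration = 362,060.4094 / 54,274.2194 = 6.67095 half-year periods = 3.33547 years.
Modified duration = D_Mac / (1 + y) = 3.33547 / 1.04575 = 3.18955 years.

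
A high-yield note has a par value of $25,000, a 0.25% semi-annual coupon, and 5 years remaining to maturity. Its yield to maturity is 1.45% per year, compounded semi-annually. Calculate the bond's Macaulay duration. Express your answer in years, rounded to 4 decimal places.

4.9709 years

Periodic yield y = 0.00725. Discount each cash flow and weight by its period:
  t   CF        PV=CF/(1+0.00725)^t    t·PV
  1        31.25        31.0251        31.0251
  2        31.25        30.8018        61.6035
  3        31.25        30.5801        91.7402
  4        31.25        30.3599       121.4398
  5        31.25        30.1414       150.7071
  6        31.25        29.9245       179.5468
  7        31.25        29.7091       207.9635
  8        31.25        29.4952       235.9619
  9        31.25        29.2829       263.5464
  10   25,031.25    23,286.7981   232,867.9807
  Σ                 23,558.1180   234,211.5147
Price P = Σ PV = 23,558.1180.
Macaulay duration = Σ(t·PV) / P = 234,211.5147 / 23,558.1180 = 9.94186 half-year periods.
In years: 9.94186 / 2 = 4.97093 years.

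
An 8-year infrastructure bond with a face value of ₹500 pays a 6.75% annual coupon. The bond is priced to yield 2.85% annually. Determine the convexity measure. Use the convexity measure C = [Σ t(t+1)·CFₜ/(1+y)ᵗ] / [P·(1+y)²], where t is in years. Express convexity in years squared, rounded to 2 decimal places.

52.70

With y = 0.0285:
  t   CF        PV=CF/(1+0.0285)^t    t·PV        t(t+1)·PV
  1        33.75        32.8148        32.8148          65.6296
  2        33.75        31.9055        63.8109         191.4328
  3        33.75        31.0214        93.0641         372.2564
  4        33.75        30.1618       120.6470         603.2351
  5        33.75        29.3260       146.6298         879.7789
  6        33.75        28.5133       171.0800       1,197.5600
  7        33.75        27.7232       194.0626       1,552.5004
  8       533.75       426.2884     3,410.3072      30,692.7651
  Σ                    637.7543     4,232.4164      35,555.1584
P = 637.7543.
Convexity = Σ t(t+1)·PV / [P·(1+y)²] = 35,555.1584 / (637.7543 × 1.057812) = 52.70364.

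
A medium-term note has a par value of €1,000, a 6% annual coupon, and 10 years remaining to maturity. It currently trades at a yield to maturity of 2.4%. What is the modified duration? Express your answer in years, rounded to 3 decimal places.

Periodic yield y = 0.024. First find Macaulay duration:
  t   CF        PV=CF/(1+0.024)^t    t·PV
  1        60.00        58.5938        58.5938
  2        60.00        57.2205       114.4409
  3        60.00        55.8794       167.6381
  4        60.00        54.5697       218.2787
  5        60.00        53.2907       266.4535
  6        60.00        52.0417       312.2502
  7        60.00        50.8220       355.7538
  8        60.00        49.6308       397.0467
  9        60.00        48.4676       436.2085
  10    1,060.00       836.1926     8,361.9256
  Σ                  1,316.7086    10,688.5899
P = 1,316.7086; Macaulay duration = 10,688.5899 / 1,316.7086 = 8.11766 years.
Modified duration = D_Mac / (1 + y) = 8.11766 / 1.024 = 7.92740 years.

7.927 years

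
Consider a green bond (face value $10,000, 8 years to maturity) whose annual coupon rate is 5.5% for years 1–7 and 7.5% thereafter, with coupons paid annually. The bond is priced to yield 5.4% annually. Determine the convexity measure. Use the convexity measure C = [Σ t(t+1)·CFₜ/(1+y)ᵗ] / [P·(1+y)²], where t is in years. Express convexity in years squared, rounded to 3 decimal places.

With y = 0.054:
  t   CF        PV=CF/(1+0.054)^t    t·PV        t(t+1)·PV
  1       550.00       521.8216       521.8216       1,043.6433
  2       550.00       495.0869       990.1739       2,970.5216
  3       550.00       469.7220     1,409.1659       5,636.6634
  4       550.00       445.6565     1,782.6260       8,913.1300
  5       550.00       422.8240     2,114.1200      12,684.7201
  6       550.00       401.1613     2,406.9678      16,848.7744
  7       550.00       380.6084     2,664.2591      21,314.0726
  8    10,750.00     7,058.0313    56,464.2500     508,178.2504
  Σ                 10,194.9120    68,353.3843     577,589.7758
P = 10,194.9120.
Convexity = Σ t(t+1)·PV / [P·(1+y)²] = 577,589.7758 / (10,194.9120 × 1.110916) = 50.99819.

50.998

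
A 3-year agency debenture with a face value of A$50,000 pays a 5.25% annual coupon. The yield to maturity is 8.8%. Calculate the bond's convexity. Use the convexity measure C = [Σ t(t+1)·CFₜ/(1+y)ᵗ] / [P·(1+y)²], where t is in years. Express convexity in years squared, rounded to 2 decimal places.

9.44

With y = 0.088:
  t   CF        PV=CF/(1+0.088)^t    t·PV        t(t+1)·PV
  1     2,625.00     2,412.6838     2,412.6838       4,825.3676
  2     2,625.00     2,217.5403     4,435.0806      13,305.2417
  3    52,625.00    40,860.6643   122,581.9928     490,327.9713
  Σ                 45,490.8884   129,429.7572     508,458.5807
P = 45,490.8884.
Convexity = Σ t(t+1)·PV / [P·(1+y)²] = 508,458.5807 / (45,490.8884 × 1.183744) = 9.44220.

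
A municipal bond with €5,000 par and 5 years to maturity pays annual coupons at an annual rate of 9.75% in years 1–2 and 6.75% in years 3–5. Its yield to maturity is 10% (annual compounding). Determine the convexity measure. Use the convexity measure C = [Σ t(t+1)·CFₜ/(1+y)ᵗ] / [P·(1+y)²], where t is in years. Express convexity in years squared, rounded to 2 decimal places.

19.64

With y = 0.1:
  t   CF        PV=CF/(1+0.1)^t    t·PV        t(t+1)·PV
  1       487.50       443.1818       443.1818         886.3636
  2       487.50       402.8926       805.7851       2,417.3554
  3       337.50       253.5687       760.7062       3,042.8249
  4       337.50       230.5170       922.0682       4,610.3408
  5     5,337.50     3,314.1676    16,570.8378      99,425.0269
  Σ                  4,644.3277    19,502.5792     110,381.9116
P = 4,644.3277.
Convexity = Σ t(t+1)·PV / [P·(1+y)²] = 110,381.9116 / (4,644.3277 × 1.210000) = 19.64218.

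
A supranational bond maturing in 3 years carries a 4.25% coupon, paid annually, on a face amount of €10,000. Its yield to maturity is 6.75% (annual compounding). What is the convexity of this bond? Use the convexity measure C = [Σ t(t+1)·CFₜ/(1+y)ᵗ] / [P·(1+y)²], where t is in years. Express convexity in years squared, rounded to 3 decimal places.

9.946

With y = 0.0675:
  t   CF        PV=CF/(1+0.0675)^t    t·PV        t(t+1)·PV
  1       425.00       398.1265       398.1265         796.2529
  2       425.00       372.9522       745.9044       2,237.7131
  3    10,425.00     8,569.8341    25,709.5022     102,838.0087
  Σ                  9,340.9127    26,853.5330     105,871.9748
P = 9,340.9127.
Convexity = Σ t(t+1)·PV / [P·(1+y)²] = 105,871.9748 / (9,340.9127 × 1.139556) = 9.94617.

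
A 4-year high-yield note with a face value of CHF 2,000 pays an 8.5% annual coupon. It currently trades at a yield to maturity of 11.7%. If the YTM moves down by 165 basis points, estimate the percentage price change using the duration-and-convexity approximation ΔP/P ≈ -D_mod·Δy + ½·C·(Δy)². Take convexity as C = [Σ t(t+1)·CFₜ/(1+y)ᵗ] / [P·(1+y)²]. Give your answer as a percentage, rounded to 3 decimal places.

With y = 0.117:
  t   CF        PV=CF/(1+0.117)^t    t·PV        t(t+1)·PV
  1       170.00       152.1934       152.1934         304.3868
  2       170.00       136.2519       272.5038         817.5114
  3       170.00       121.9802       365.9407       1,463.7626
  4     2,170.00     1,393.9495     5,575.7980      27,878.9901
  Σ                  1,804.3750     6,366.4358      30,464.6508
P = 1,804.3750; D_Mac = 3.52833 yrs; D_mod = 3.15876 yrs; C = 13.53203.
Duration effect: -3.15876 × (-0.0165) = +0.052120
Convexity effect: 0.5 × 13.53203 × (-0.0165)² = +0.0018420
ΔP/P ≈ +0.052120 + 0.0018420 = +0.053962 = +5.3962%.

+5.396%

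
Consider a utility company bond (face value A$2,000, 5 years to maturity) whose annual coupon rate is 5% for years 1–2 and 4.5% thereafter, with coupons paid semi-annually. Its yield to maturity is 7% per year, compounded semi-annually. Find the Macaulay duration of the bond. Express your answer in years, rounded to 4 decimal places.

Periodic yield y = 0.035. Discount each cash flow and weight by its period:
  t   CF        PV=CF/(1+0.035)^t    t·PV
  1        50.00        48.3092        48.3092
  2        50.00        46.6755        93.3511
  3        50.00        45.0971       135.2914
  4        50.00        43.5721       174.2884
  5        45.00        37.8888       189.4440
  6        45.00        36.6075       219.6452
  7        45.00        35.3696       247.5872
  8        45.00        34.1735       273.3882
  9        45.00        33.0179       297.1610
  10    2,045.00     1,449.7390    14,497.3897
  Σ                  1,810.4503    16,175.8553
Price P = Σ PV = 1,810.4503.
Macaulay duration = Σ(t·PV) / P = 16,175.8553 / 1,810.4503 = 8.93471 half-year periods.
In years: 8.93471 / 2 = 4.46736 years.

4.4674 years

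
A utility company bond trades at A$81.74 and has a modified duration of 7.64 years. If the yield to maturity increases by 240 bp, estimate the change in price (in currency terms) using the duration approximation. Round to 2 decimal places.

-A$14.99

Duration approximation: ΔP/P ≈ -D_mod · Δy = -7.64 × (+0.024) = -0.183360.
ΔP ≈ 81.74 × (-0.183360) = -14.9878464.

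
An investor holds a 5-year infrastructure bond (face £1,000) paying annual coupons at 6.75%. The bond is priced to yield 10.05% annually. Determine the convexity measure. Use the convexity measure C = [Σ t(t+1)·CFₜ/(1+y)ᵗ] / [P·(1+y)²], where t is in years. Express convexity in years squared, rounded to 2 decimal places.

With y = 0.1005:
  t   CF        PV=CF/(1+0.1005)^t    t·PV        t(t+1)·PV
  1        67.50        61.3358        61.3358         122.6715
  2        67.50        55.7344       111.4689         334.4067
  3        67.50        50.6447       151.9340         607.7359
  4        67.50        46.0197       184.0787         920.3936
  5     1,067.50       661.3291     3,306.6456      19,839.8737
  Σ                    875.0637     3,815.4630      21,825.0814
P = 875.0637.
Convexity = Σ t(t+1)·PV / [P·(1+y)²] = 21,825.0814 / (875.0637 × 1.211100) = 20.59378.

20.59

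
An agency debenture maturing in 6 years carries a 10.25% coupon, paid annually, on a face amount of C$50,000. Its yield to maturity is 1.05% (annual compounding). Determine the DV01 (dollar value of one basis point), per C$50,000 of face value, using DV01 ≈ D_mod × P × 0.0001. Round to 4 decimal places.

C$38.0653

Periodic yield y = 0.0105.
  t   CF        PV=CF/(1+0.0105)^t    t·PV
  1     5,125.00     5,071.7467     5,071.7467
  2     5,125.00     5,019.0467    10,038.0933
  3     5,125.00     4,966.8943    14,900.6828
  4     5,125.00     4,915.2838    19,661.1352
  5     5,125.00     4,864.2096    24,321.0480
  6    55,125.00    51,776.2623   310,657.5735
  Σ                 76,613.4433   384,650.2796
P = 76,613.4433; D_Mac = 5.02066 yrs; D_mod = 4.96849 yrs.
DV01 ≈ 4.96849 × 76,613.4433 × 0.0001 = 38.065342.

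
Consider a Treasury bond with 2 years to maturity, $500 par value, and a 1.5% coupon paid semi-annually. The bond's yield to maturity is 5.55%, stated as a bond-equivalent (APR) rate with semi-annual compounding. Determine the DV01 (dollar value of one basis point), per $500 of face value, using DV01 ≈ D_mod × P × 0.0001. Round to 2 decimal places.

Periodic yield y = 0.02775.
  t   CF        PV=CF/(1+0.02775)^t    t·PV
  1         3.75         3.6487         3.6487
  2         3.75         3.5502         7.1005
  3         3.75         3.4544        10.3631
  4       503.75       451.5077     1,806.0306
  Σ                    462.1610     1,827.1429
P = 462.1610; D_Mac = 3.95348 half-year periods = 1.97674 yrs; D_mod = 1.92337 yrs.
DV01 ≈ 1.92337 × 462.1610 × 0.0001 = 0.088890.

$0.09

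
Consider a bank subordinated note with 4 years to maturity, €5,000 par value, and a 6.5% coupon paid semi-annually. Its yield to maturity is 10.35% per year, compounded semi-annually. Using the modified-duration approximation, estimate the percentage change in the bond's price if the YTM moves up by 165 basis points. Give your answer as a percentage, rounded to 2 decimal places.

Periodic yield y = 0.05175. Modified duration first:
  t   CF        PV=CF/(1+0.05175)^t    t·PV
  1       162.50       154.5044       154.5044
  2       162.50       146.9022       293.8044
  3       162.50       139.6741       419.0222
  4       162.50       132.8016       531.2064
  5       162.50       126.2673       631.3363
  6       162.50       120.0544       720.3267
  7       162.50       114.1473       799.0312
  8     5,162.50     3,447.9416    27,583.5327
  Σ                  4,382.2929    31,132.7643
P = 4,382.2929; D_Mac = 7.10422 half-year periods = 3.55211 yrs; D_mod = 3.55211/(1+0.05175) = 3.37733 yrs.
ΔP/P ≈ -D_mod · Δy = -3.37733 × (+0.0165) = -0.055726 = -5.5726%.

-5.57%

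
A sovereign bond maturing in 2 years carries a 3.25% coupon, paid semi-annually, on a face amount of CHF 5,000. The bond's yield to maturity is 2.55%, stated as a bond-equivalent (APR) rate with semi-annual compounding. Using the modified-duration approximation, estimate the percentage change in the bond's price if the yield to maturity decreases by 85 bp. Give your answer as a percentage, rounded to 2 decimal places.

+1.64%

Periodic yield y = 0.01275. Modified duration first:
  t   CF        PV=CF/(1+0.01275)^t    t·PV
  1        81.25        80.2271        80.2271
  2        81.25        79.2171       158.4342
  3        81.25        78.2198       234.6594
  4     5,081.25     4,830.1604    19,320.6417
  Σ                  5,067.8244    19,793.9623
P = 5,067.8244; D_Mac = 3.90581 half-year periods = 1.95291 yrs; D_mod = 1.95291/(1+0.01275) = 1.92832 yrs.
ΔP/P ≈ -D_mod · Δy = -1.92832 × (-0.0085) = +0.016391 = +1.6391%.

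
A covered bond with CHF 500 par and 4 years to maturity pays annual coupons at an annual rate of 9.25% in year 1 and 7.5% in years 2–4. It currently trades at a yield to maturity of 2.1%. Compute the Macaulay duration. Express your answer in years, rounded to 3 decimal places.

3.602 years

Periodic yield y = 0.021. Discount each cash flow and weight by its year:
  t   CF        PV=CF/(1+0.021)^t    t·PV
  1        46.25        45.2987        45.2987
  2        37.50        35.9733        71.9465
  3        37.50        35.2334       105.7001
  4       537.50       494.6244     1,978.4974
  Σ                    611.1297     2,201.4428
Price P = Σ PV = 611.1297.
Macaulay duration = Σ(t·PV) / P = 2,201.4428 / 611.1297 = 3.60225 years.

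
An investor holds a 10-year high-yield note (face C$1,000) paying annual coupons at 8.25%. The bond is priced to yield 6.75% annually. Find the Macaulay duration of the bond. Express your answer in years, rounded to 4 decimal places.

7.3327 years

Periodic yield y = 0.0675. Discount each cash flow and weight by its year:
  t   CF        PV=CF/(1+0.0675)^t    t·PV
  1        82.50        77.2834        77.2834
  2        82.50        72.3966       144.7932
  3        82.50        67.8188       203.4565
  4        82.50        63.5305       254.1221
  5        82.50        59.5134       297.5668
  6        82.50        55.7502       334.5014
  7        82.50        52.2250       365.5753
  8        82.50        48.9228       391.3820
  9        82.50        45.8293       412.4635
  10    1,082.50       563.3121     5,633.1208
  Σ                  1,106.5821     8,114.2650
Price P = Σ PV = 1,106.5821.
Macaulay duration = Σ(t·PV) / P = 8,114.2650 / 1,106.5821 = 7.33273 years.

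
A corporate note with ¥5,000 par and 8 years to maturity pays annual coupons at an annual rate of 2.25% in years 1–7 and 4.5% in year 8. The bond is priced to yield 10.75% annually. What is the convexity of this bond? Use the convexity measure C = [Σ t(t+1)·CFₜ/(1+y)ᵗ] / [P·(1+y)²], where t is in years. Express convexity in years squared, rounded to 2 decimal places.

50.80

With y = 0.1075:
  t   CF        PV=CF/(1+0.1075)^t    t·PV        t(t+1)·PV
  1       112.50       101.5801       101.5801         203.1603
  2       112.50        91.7202       183.4404         550.3213
  3       112.50        82.8173       248.4520         993.8082
  4       112.50        74.7786       299.1146       1,495.5729
  5       112.50        67.5202       337.6011       2,025.6066
  6       112.50        60.9663       365.7980       2,560.5862
  7       112.50        55.0486       385.3403       3,082.7223
  8     5,225.00     2,308.5347    18,468.2780     166,214.5017
  Σ                  2,842.9663    20,389.6046     177,126.2795
P = 2,842.9663.
Convexity = Σ t(t+1)·PV / [P·(1+y)²] = 177,126.2795 / (2,842.9663 × 1.226556) = 50.79533.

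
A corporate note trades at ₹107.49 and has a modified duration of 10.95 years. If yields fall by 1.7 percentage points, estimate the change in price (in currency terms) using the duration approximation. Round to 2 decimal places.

+₹20.01

Duration approximation: ΔP/P ≈ -D_mod · Δy = -10.95 × (-0.017) = +0.186150.
ΔP ≈ 107.49 × (+0.186150) = +20.0092635.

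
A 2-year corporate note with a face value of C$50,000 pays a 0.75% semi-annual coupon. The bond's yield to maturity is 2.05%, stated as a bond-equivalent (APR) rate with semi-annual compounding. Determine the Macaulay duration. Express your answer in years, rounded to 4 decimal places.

1.9887 years

Periodic yield y = 0.01025. Discount each cash flow and weight by its period:
  t   CF        PV=CF/(1+0.01025)^t    t·PV
  1       187.50       185.5976       185.5976
  2       187.50       183.7146       367.4291
  3       187.50       181.8506       545.5517
  4    50,187.50    48,181.4789   192,725.9156
  Σ                 48,732.6416   193,824.4940
Price P = Σ PV = 48,732.6416.
Macaulay duration = Σ(t·PV) / P = 193,824.4940 / 48,732.6416 = 3.97730 half-year periods.
In years: 3.97730 / 2 = 1.98865 years.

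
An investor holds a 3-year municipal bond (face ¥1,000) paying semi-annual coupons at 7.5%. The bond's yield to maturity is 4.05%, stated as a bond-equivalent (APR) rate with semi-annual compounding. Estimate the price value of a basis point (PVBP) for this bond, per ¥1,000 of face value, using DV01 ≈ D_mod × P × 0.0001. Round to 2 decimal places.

¥0.30

Periodic yield y = 0.02025.
  t   CF        PV=CF/(1+0.02025)^t    t·PV
  1        37.50        36.7557        36.7557
  2        37.50        36.0262        72.0523
  3        37.50        35.3111       105.9334
  4        37.50        34.6103       138.4410
  5        37.50        33.9233       169.6166
  6     1,037.50       919.9167     5,519.5000
  Σ                  1,096.5432     6,042.2989
P = 1,096.5432; D_Mac = 5.51032 half-year periods = 2.75516 yrs; D_mod = 2.70047 yrs.
DV01 ≈ 2.70047 × 1,096.5432 × 0.0001 = 0.296119.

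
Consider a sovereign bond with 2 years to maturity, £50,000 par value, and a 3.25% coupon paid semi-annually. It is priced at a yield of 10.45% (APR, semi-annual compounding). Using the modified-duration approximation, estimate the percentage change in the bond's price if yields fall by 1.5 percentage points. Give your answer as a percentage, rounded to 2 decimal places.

Periodic yield y = 0.05225. Modified duration first:
  t   CF        PV=CF/(1+0.05225)^t    t·PV
  1       812.50       772.1549       772.1549
  2       812.50       733.8132     1,467.6263
  3       812.50       697.3753     2,092.1259
  4    50,812.50    41,447.1645   165,788.6582
  Σ                 43,650.5079   170,120.5654
P = 43,650.5079; D_Mac = 3.89733 half-year periods = 1.94867 yrs; D_mod = 1.94867/(1+0.05225) = 1.85190 yrs.
ΔP/P ≈ -D_mod · Δy = -1.85190 × (-0.015) = +0.027779 = +2.7779%.

+2.78%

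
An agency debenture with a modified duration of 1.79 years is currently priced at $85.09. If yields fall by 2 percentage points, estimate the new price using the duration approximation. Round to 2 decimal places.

Duration approximation: ΔP/P ≈ -D_mod · Δy = -1.79 × (-0.02) = +0.035800.
New price ≈ 85.09 × (1 + 0.035800) = 88.136222.

$88.14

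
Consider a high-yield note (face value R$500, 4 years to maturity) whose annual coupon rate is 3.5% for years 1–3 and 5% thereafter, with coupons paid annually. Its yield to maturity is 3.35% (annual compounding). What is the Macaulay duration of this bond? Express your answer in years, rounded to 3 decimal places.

Periodic yield y = 0.0335. Discount each cash flow and weight by its year:
  t   CF        PV=CF/(1+0.0335)^t    t·PV
  1        17.50        16.9328        16.9328
  2        17.50        16.3839        32.7678
  3        17.50        15.8528        47.5585
  4       525.00       460.1690     1,840.6761
  Σ                    509.3385     1,937.9351
Price P = Σ PV = 509.3385.
Macaulay duration = Σ(t·PV) / P = 1,937.9351 / 509.3385 = 3.80481 years.

3.805 years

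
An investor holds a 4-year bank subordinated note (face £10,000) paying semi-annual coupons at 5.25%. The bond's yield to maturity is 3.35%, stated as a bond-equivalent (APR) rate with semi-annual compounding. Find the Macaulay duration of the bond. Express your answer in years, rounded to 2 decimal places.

Periodic yield y = 0.01675. Discount each cash flow and weight by its period:
  t   CF        PV=CF/(1+0.01675)^t    t·PV
  1       262.50       258.1756       258.1756
  2       262.50       253.9224       507.8447
  3       262.50       249.7392       749.2177
  4       262.50       245.6250       982.5000
  5       262.50       241.5786     1,207.8928
  6       262.50       237.5988     1,425.5927
  7       262.50       233.6846     1,635.7920
  8    10,262.50     8,985.4477    71,883.5817
  Σ                 10,705.7718    78,650.5973
Price P = Σ PV = 10,705.7718.
Macaulay duration = Σ(t·PV) / P = 78,650.5973 / 10,705.7718 = 7.34656 half-year periods.
In years: 7.34656 / 2 = 3.67328 years.

3.67 years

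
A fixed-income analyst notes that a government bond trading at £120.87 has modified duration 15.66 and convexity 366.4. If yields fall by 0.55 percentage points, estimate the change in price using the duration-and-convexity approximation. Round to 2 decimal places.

Duration effect: -D_mod·Δy = -15.66 × (-0.0055) = +0.086130
Convexity effect: ½·C·(Δy)² = 0.5 × 366.4 × (-0.0055)² = +0.0055418
ΔP/P ≈ +0.086130 + 0.0055418 = +0.0916718
ΔP ≈ 120.87 × (+0.0916718) = +11.080370466.

+£11.08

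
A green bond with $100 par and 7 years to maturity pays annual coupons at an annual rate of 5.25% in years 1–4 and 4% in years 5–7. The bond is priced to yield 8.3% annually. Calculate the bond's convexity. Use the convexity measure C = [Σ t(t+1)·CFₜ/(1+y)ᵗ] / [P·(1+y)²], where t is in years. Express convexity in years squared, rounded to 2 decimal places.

With y = 0.083:
  t   CF        PV=CF/(1+0.083)^t    t·PV        t(t+1)·PV
  1         5.25         4.8476         4.8476           9.6953
  2         5.25         4.4761         8.9523          26.8568
  3         5.25         4.1331        12.3992          49.5970
  4         5.25         3.8163        15.2653          76.3265
  5         4.00         2.6848        13.4242          80.5451
  6         4.00         2.4791        14.8744         104.1211
  7       104.00        59.5161       416.6124       3,332.8991
  Σ                     81.9531       486.3755       3,680.0408
P = 81.9531.
Convexity = Σ t(t+1)·PV / [P·(1+y)²] = 3,680.0408 / (81.9531 × 1.172889) = 38.28513.

38.29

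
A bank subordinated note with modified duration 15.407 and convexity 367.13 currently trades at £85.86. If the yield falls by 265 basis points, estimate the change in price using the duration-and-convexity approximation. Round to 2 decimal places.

+£46.12

Duration effect: -D_mod·Δy = -15.407 × (-0.0265) = +0.4082855
Convexity effect: ½·C·(Δy)² = 0.5 × 367.13 × (-0.0265)² = +0.12890852125
ΔP/P ≈ +0.4082855 + 0.12890852125 = +0.53719402125
ΔP ≈ 85.86 × (+0.53719402125) = +46.123478664525.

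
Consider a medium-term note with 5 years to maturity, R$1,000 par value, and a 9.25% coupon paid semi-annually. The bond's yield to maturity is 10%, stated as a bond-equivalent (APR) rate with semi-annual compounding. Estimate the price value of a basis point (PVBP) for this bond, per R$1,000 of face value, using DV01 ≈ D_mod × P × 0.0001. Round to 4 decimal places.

Periodic yield y = 0.05.
  t   CF        PV=CF/(1+0.05)^t    t·PV
  1        46.25        44.0476        44.0476
  2        46.25        41.9501        83.9002
  3        46.25        39.9525       119.8575
  4        46.25        38.0500       152.2000
  5        46.25        36.2381       181.1904
  6        46.25        34.5125       207.0748
  7        46.25        32.8690       230.0831
  8        46.25        31.3038       250.4306
  9        46.25        29.8132       268.3185
  10    1,046.25       642.3067     6,423.0674
  Σ                    971.0435     7,960.1700
P = 971.0435; D_Mac = 8.19754 half-year periods = 4.09877 yrs; D_mod = 3.90359 yrs.
DV01 ≈ 3.90359 × 971.0435 × 0.0001 = 0.379056.

R$0.3791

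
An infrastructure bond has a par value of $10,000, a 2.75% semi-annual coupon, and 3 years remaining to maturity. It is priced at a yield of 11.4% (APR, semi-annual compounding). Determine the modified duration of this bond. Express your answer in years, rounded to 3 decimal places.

Periodic yield y = 0.057. First find Macaulay duration:
  t   CF        PV=CF/(1+0.057)^t    t·PV
  1       137.50       130.0851       130.0851
  2       137.50       123.0701       246.1403
  3       137.50       116.4334       349.3003
  4       137.50       110.1546       440.6185
  5       137.50       104.2144       521.0720
  6    10,137.50     7,269.1050    43,614.6301
  Σ                  7,853.0628    45,301.8464
P = 7,853.0628; Macaulay duration = 45,301.8464 / 7,853.0628 = 5.76869 half-year periods = 2.88434 years.
Modified duration = D_Mac / (1 + y) = 2.88434 / 1.057 = 2.72880 years.

2.729 years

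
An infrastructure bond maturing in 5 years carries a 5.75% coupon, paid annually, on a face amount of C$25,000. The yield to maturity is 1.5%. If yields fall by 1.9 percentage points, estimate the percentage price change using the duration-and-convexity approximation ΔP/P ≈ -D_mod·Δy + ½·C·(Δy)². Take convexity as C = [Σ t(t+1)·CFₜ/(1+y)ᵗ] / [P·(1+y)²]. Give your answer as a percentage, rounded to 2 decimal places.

+8.95%

With y = 0.015:
  t   CF        PV=CF/(1+0.015)^t    t·PV        t(t+1)·PV
  1     1,437.50     1,416.2562     1,416.2562       2,832.5123
  2     1,437.50     1,395.3263     2,790.6525       8,371.9576
  3     1,437.50     1,374.7057     4,124.1170      16,496.4681
  4     1,437.50     1,354.3898     5,417.5593      27,087.7966
  5    26,437.50    24,540.8824   122,704.4118     736,226.4706
  Σ                 30,081.5603   136,452.9968     791,015.2052
P = 30,081.5603; D_Mac = 4.53610 yrs; D_mod = 4.46907 yrs; C = 25.52421.
Duration effect: -4.46907 × (-0.019) = +0.084912
Convexity effect: 0.5 × 25.52421 × (-0.019)² = +0.0046071
ΔP/P ≈ +0.084912 + 0.0046071 = +0.089519 = +8.9519%.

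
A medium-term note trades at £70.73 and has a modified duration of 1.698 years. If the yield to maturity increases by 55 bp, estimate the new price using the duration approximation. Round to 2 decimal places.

£70.07

Duration approximation: ΔP/P ≈ -D_mod · Δy = -1.698 × (+0.0055) = -0.009339.
New price ≈ 70.73 × (1 - 0.009339) = 70.06945253.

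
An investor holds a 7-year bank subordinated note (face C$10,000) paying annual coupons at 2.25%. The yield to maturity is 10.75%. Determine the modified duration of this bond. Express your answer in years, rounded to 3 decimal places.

5.769 years

Periodic yield y = 0.1075. First find Macaulay duration:
  t   CF        PV=CF/(1+0.1075)^t    t·PV
  1       225.00       203.1603       203.1603
  2       225.00       183.4404       366.8809
  3       225.00       165.6347       496.9041
  4       225.00       149.5573       598.2291
  5       225.00       135.0404       675.2022
  6       225.00       121.9327       731.5961
  7    10,225.00     5,003.3072    35,023.1507
  Σ                  5,962.0730    38,095.1233
P = 5,962.0730; Macaulay duration = 38,095.1233 / 5,962.0730 = 6.38958 years.
Modified duration = D_Mac / (1 + y) = 6.38958 / 1.1075 = 5.76937 years.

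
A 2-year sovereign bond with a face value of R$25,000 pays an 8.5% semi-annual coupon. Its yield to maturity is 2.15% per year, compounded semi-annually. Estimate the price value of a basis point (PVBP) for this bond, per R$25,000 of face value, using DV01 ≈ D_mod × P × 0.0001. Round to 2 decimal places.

Periodic yield y = 0.01075.
  t   CF        PV=CF/(1+0.01075)^t    t·PV
  1     1,062.50     1,051.1996     1,051.1996
  2     1,062.50     1,040.0194     2,080.0388
  3     1,062.50     1,028.9581     3,086.8743
  4    26,062.50    24,971.2954    99,885.1816
  Σ                 28,091.4725   106,103.2943
P = 28,091.4725; D_Mac = 3.77706 half-year periods = 1.88853 yrs; D_mod = 1.86845 yrs.
DV01 ≈ 1.86845 × 28,091.4725 × 0.0001 = 5.248741.

R$5.25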